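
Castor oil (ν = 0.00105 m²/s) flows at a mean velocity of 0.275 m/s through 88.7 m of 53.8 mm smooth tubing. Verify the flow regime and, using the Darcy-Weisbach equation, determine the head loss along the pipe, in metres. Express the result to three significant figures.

Re = VD/ν = 0.275·0.05380/0.00105 = 14.1 → laminar (Re < 2300)
f = 64/Re = 4.542
h_f = f(L/D)V²/(2g) = 4.542·(88.7/0.05380)·0.275²/(2·9.81) = 28.86 m

h_f ≈ 28.9 m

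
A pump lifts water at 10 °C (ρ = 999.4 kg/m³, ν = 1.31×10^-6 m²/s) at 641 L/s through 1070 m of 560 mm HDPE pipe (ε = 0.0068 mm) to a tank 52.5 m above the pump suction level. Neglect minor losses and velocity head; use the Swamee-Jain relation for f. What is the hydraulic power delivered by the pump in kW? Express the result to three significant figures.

P_hyd ≈ 379 kW

V = 4Q/(πD²) = 2.603 m/s; Re = 1.11×10^6; ε/D = 1.21×10^-5; f = 0.01172
h_f = f(L/D)V²/2g = 7.729 m
Total head H = z + h_f = 52.5 + 7.729 = 60.23 m
P_hyd = ρgQH = 999.4·9.81·0.641·60.23 = 378.5 kW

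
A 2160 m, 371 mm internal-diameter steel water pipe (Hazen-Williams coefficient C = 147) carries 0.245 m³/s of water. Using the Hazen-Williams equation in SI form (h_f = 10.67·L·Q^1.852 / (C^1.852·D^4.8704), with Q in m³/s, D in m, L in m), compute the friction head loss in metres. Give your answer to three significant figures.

h_f = 10.67·2160·0.245^1.852 / (147^1.852·0.371^4.8704) = 20.64 m

h_f ≈ 20.6 m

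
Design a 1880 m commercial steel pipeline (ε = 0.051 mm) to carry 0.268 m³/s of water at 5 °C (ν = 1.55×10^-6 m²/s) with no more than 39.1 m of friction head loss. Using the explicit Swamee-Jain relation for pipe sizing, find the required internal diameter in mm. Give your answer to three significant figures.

D ≈ 338 mm

Swamee-Jain (Type III): D = 0.66·[ε^1.25·(LQ²/(gh_f))^4.75 + ν·Q^9.4·(L/(gh_f))^5.2]^0.04
LQ²/(gh_f) = 0.3520; L/(gh_f) = 4.901
Term 1 = ε^1.25·(…)^4.75 = 3.03×10^-8; Term 2 = ν·Q^9.4·(…)^5.2 = 2.54×10^-8
D = 0.66·(3.03×10^-8 + 2.54×10^-8)^0.04 = 0.3383 m = 338 mm
Check: V = 2.98 m/s, Re = 6.51×10^5, f = 0.01467, h_f = 36.9 m ≈ 39.1 m ✓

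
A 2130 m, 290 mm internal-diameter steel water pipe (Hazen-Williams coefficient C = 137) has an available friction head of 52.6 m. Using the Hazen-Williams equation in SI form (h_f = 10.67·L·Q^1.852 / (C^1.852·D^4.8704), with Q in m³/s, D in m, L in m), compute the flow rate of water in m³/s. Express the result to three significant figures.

Q ≈ 0.199 m³/s

Rearranging: Q = [h_f·C^1.852·D^4.8704 / (10.67·L)]^(1/1.852)
Q = [52.6·137^1.852·0.290^4.8704 / (10.67·2130)]^0.540 = 0.1995 m³/s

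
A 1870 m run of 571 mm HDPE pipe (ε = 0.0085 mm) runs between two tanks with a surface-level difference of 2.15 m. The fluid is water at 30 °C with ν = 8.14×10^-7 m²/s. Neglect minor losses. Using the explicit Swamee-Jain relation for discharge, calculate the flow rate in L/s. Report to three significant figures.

Swamee-Jain (Type II): Q = -0.965·√(gD⁵h_f/L)·ln[ε/(3.7D) + √(3.17ν²L/(gD³h_f))]
√(gD⁵h_f/L) = √(9.81·0.571⁵·2.15/1870) = 0.02617
ε/(3.7D) = 4.02×10^-6; √(3.17ν²L/(gD³h_f)) = 3.16×10^-5
Q = -0.965·0.02617·ln(3.565×10^-5) = 0.2586 m³/s
Check: V = 1.01 m/s, Re = 7.08×10^5, f = 0.01260, h_f = 2.15 m ≈ 2.15 m ✓

Q ≈ 259 L/s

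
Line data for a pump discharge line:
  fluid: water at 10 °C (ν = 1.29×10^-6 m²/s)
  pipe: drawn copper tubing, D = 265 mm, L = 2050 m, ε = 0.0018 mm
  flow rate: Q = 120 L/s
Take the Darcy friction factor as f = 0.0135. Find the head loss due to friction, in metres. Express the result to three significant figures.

h_f ≈ 25.2 m

V = 4Q/(πD²) = 4·0.120/(π·0.265²) = 2.176 m/s
h_f = f(L/D)V²/(2g) = 0.01350·(2050/0.265)·2.176²/(2·9.81) = 25.20 m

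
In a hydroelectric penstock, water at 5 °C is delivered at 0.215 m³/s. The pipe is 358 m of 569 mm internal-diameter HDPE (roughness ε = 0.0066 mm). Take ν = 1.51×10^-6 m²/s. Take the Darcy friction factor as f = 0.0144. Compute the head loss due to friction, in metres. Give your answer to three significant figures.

h_f ≈ 0.330 m

V = 4Q/(πD²) = 4·0.215/(π·0.569²) = 0.8455 m/s
h_f = f(L/D)V²/(2g) = 0.01440·(358/0.569)·0.8455²/(2·9.81) = 0.3301 m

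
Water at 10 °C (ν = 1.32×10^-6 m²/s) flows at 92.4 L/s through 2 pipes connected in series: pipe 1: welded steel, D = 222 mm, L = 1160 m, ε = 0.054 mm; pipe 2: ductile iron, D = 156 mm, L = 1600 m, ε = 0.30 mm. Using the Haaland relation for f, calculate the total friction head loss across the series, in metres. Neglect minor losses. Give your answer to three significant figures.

H ≈ 311 m

Pipe 1: V = 2.387 m/s, Re = 4.01×10^5, ε/D = 2.43×10^-4, f = 0.01596, h_1 = f(L/D)V²/2g = 24.21 m
Pipe 2: V = 4.834 m/s, Re = 5.71×10^5, ε/D = 0.00192, f = 0.02352, h_2 = f(L/D)V²/2g = 287.3 m
Series → Q common, losses add: H = Σh = 311.5 m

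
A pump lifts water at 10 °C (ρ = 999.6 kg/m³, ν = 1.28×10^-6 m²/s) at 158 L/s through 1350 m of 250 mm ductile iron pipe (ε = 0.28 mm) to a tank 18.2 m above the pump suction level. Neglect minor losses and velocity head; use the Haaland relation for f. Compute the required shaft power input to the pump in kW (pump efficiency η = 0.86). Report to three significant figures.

P_shaft ≈ 139 kW

V = 4Q/(πD²) = 3.219 m/s; Re = 6.29×10^5; ε/D = 0.00112; f = 0.02062
h_f = f(L/D)V²/2g = 58.78 m
Total head H = z + h_f = 18.2 + 58.78 = 76.98 m
P_hyd = ρgQH = 999.6·9.81·0.158·76.98 = 119.3 kW
P_shaft = P_hyd/η = 119.3/0.86 = 138.7 kW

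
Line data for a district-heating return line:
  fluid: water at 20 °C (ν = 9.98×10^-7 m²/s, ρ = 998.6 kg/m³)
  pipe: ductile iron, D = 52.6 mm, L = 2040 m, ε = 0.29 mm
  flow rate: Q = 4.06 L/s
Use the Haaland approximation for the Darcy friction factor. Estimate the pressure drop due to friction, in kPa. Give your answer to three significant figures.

Δp ≈ 2170 kPa

V = 4Q/(πD²) = 4·0.00406/(π·0.0526²) = 1.868 m/s
Re = VD/ν = 1.868·0.0526/9.98×10^-7 = 9.85×10^4 → turbulent
ε/D = 0.29/52.6 = 0.00551
Haaland: f = 0.03216
h_f = f(L/D)V²/(2g) = 0.03216·(2040/0.0526)·1.868²/(2·9.81) = 221.9 m
Δp = ρg·h_f = 998.6·9.81·221.9 = 2174 kPa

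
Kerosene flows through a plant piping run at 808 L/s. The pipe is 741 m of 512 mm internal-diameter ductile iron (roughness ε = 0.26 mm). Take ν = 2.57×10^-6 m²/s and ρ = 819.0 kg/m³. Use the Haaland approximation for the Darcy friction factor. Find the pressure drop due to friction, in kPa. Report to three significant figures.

Δp ≈ 158 kPa

V = 4Q/(πD²) = 4·0.808/(π·0.512²) = 3.924 m/s
Re = VD/ν = 3.924·0.512/2.57×10^-6 = 7.82×10^5 → turbulent
ε/D = 0.26/512 = 5.08×10^-4
Haaland: f = 0.01734
h_f = f(L/D)V²/(2g) = 0.01734·(741/0.512)·3.924²/(2·9.81) = 19.70 m
Δp = ρg·h_f = 819.0·9.81·19.70 = 158.3 kPa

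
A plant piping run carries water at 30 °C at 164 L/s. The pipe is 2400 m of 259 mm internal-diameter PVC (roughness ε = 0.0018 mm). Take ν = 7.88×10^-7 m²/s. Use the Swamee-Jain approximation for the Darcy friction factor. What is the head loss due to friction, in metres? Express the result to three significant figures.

V = 4Q/(πD²) = 4·0.164/(π·0.259²) = 3.113 m/s
Re = VD/ν = 3.113·0.259/7.88×10^-7 = 1.02×10^6 → turbulent
ε/D = 0.0018/259 = 6.95×10^-6
Swamee-Jain: f = 0.01174
h_f = f(L/D)V²/(2g) = 0.01174·(2400/0.259)·3.113²/(2·9.81) = 53.72 m

h_f ≈ 53.7 m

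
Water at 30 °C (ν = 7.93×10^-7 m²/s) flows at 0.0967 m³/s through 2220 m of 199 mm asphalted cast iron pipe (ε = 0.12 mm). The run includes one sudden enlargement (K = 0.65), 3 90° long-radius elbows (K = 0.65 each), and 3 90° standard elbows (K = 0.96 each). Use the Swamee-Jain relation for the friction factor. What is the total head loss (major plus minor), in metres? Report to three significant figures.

H_L ≈ 102 m

V = 4Q/(πD²) = 3.109 m/s; V²/2g = 0.4927 m
Re = 7.80×10^5, ε/D = 6.03×10^-4 → f = 0.01809 (Swamee-Jain)
Major: h_f = f(L/D)·V²/2g = 0.01809·11156·0.4927 = 99.41 m
Minor: ΣK = 5.48; h_m = ΣK·V²/2g = 2.700 m
Total H_L = 99.41 + 2.700 = 102.1 m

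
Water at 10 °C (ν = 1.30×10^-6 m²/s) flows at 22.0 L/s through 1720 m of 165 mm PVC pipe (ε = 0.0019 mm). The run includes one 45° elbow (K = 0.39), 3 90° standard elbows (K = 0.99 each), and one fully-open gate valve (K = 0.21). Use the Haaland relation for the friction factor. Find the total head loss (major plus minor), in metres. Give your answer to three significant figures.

V = 4Q/(πD²) = 1.029 m/s; V²/2g = 0.05395 m
Re = 1.31×10^5, ε/D = 1.15×10^-5 → f = 0.01692 (Haaland)
Major: h_f = f(L/D)·V²/2g = 0.01692·10424·0.05395 = 9.517 m
Minor: ΣK = 3.57; h_m = ΣK·V²/2g = 0.1926 m
Total H_L = 9.517 + 0.1926 = 9.710 m

H_L ≈ 9.71 m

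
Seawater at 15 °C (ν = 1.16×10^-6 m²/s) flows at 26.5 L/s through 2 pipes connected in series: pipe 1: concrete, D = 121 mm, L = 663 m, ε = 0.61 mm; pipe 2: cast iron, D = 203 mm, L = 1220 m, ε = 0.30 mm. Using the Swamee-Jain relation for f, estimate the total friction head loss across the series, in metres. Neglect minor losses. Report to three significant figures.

H ≈ 50.8 m

Pipe 1: V = 2.305 m/s, Re = 2.40×10^5, ε/D = 0.00504, f = 0.03099, h_1 = f(L/D)V²/2g = 45.97 m
Pipe 2: V = 0.8188 m/s, Re = 1.43×10^5, ε/D = 0.00148, f = 0.02331, h_2 = f(L/D)V²/2g = 4.786 m
Series → Q common, losses add: H = Σh = 50.75 m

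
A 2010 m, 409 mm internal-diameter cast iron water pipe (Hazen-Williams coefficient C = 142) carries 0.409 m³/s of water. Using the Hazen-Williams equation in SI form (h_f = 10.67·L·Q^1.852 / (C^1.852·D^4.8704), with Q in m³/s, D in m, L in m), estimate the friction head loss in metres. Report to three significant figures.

h_f ≈ 32.9 m

h_f = 10.67·2010·0.409^1.852 / (142^1.852·0.409^4.8704) = 32.91 m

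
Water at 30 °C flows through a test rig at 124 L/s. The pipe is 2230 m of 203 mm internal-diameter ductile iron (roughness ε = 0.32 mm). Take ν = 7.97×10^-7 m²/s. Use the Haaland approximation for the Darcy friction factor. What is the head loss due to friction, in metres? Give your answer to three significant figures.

h_f ≈ 183 m

V = 4Q/(πD²) = 4·0.124/(π·0.203²) = 3.831 m/s
Re = VD/ν = 3.831·0.203/7.97×10^-7 = 9.76×10^5 → turbulent
ε/D = 0.32/203 = 0.00158
Haaland: f = 0.02225
h_f = f(L/D)V²/(2g) = 0.02225·(2230/0.203)·3.831²/(2·9.81) = 182.8 m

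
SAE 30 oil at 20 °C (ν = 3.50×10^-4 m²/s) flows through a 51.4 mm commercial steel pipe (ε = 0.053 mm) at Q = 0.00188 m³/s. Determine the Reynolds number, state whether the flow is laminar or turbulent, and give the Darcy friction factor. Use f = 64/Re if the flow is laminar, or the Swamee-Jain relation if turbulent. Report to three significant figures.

Re ≈ 133; laminar; f = 64/Re ≈ 0.481

V = 4Q/(πD²) = 0.9060 m/s
Re = VD/ν = 0.9060·0.0514/3.50×10^-4 = 133
Re < 2300 → laminar → f = 64/Re = 0.4810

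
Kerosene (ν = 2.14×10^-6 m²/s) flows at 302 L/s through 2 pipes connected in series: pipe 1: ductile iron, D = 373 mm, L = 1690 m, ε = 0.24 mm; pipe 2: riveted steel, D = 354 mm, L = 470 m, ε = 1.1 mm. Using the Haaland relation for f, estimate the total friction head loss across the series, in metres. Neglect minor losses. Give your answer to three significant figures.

Pipe 1: V = 2.764 m/s, Re = 4.82×10^5, ε/D = 6.43×10^-4, f = 0.01846, h_1 = f(L/D)V²/2g = 32.56 m
Pipe 2: V = 3.068 m/s, Re = 5.08×10^5, ε/D = 0.00311, f = 0.02671, h_2 = f(L/D)V²/2g = 17.02 m
Series → Q common, losses add: H = Σh = 49.58 m

H ≈ 49.6 m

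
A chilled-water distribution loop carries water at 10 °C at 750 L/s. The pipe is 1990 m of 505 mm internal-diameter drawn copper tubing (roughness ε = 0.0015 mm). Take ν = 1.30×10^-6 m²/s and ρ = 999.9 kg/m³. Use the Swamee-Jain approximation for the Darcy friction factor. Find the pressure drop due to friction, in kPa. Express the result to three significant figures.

V = 4Q/(πD²) = 4·0.750/(π·0.505²) = 3.744 m/s
Re = VD/ν = 3.744·0.505/1.30×10^-6 = 1.45×10^6 → turbulent
ε/D = 0.0015/505 = 2.97×10^-6
Swamee-Jain: f = 0.01100
h_f = f(L/D)V²/(2g) = 0.01100·(1990/0.505)·3.744²/(2·9.81) = 30.98 m
Δp = ρg·h_f = 999.9·9.81·30.98 = 303.9 kPa

Δp ≈ 304 kPa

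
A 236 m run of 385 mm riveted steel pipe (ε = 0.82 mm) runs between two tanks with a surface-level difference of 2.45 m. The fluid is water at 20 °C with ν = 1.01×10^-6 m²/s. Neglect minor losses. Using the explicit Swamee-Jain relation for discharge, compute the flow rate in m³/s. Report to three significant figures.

Swamee-Jain (Type II): Q = -0.965·√(gD⁵h_f/L)·ln[ε/(3.7D) + √(3.17ν²L/(gD³h_f))]
√(gD⁵h_f/L) = √(9.81·0.385⁵·2.45/236) = 0.02935
ε/(3.7D) = 5.76×10^-4; √(3.17ν²L/(gD³h_f)) = 2.36×10^-5
Q = -0.965·0.02935·ln(5.992×10^-4) = 0.2102 m³/s
Check: V = 1.81 m/s, Re = 6.88×10^5, f = 0.02417, h_f = 2.46 m ≈ 2.45 m ✓

Q ≈ 0.210 m³/s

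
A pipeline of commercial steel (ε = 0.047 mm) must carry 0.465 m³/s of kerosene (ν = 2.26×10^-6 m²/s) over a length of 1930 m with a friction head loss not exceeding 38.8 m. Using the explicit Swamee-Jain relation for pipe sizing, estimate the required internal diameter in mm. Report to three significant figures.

Swamee-Jain (Type III): D = 0.66·[ε^1.25·(LQ²/(gh_f))^4.75 + ν·Q^9.4·(L/(gh_f))^5.2]^0.04
LQ²/(gh_f) = 1.096; L/(gh_f) = 5.071
Term 1 = ε^1.25·(…)^4.75 = 6.02×10^-6; Term 2 = ν·Q^9.4·(…)^5.2 = 7.84×10^-6
D = 0.66·(6.02×10^-6 + 7.84×10^-6)^0.04 = 0.4219 m = 422 mm
Check: V = 3.33 m/s, Re = 6.21×10^5, f = 0.01427, h_f = 36.8 m ≈ 38.8 m ✓

D ≈ 422 mm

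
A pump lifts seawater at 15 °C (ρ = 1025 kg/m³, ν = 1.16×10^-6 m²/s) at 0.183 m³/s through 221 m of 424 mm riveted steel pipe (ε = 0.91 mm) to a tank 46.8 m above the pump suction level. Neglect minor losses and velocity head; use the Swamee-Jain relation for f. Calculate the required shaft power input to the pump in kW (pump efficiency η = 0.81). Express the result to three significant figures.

P_shaft ≈ 109 kW

V = 4Q/(πD²) = 1.296 m/s; Re = 4.74×10^5; ε/D = 0.00215; f = 0.02435
h_f = f(L/D)V²/2g = 1.087 m
Total head H = z + h_f = 46.8 + 1.087 = 47.89 m
P_hyd = ρgQH = 1025·9.81·0.183·47.89 = 88.12 kW
P_shaft = P_hyd/η = 88.12/0.81 = 108.8 kW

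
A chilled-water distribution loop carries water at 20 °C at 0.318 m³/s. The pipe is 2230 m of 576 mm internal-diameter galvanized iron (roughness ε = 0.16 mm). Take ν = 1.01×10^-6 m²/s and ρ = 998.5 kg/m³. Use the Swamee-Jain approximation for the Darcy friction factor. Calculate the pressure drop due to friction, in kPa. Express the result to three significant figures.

Δp ≈ 45.6 kPa

V = 4Q/(πD²) = 4·0.318/(π·0.576²) = 1.220 m/s
Re = VD/ν = 1.220·0.576/1.01×10^-6 = 6.96×10^5 → turbulent
ε/D = 0.16/576 = 2.78×10^-4
Swamee-Jain: f = 0.01585
h_f = f(L/D)V²/(2g) = 0.01585·(2230/0.576)·1.220²/(2·9.81) = 4.658 m
Δp = ρg·h_f = 998.5·9.81·4.658 = 45.62 kPa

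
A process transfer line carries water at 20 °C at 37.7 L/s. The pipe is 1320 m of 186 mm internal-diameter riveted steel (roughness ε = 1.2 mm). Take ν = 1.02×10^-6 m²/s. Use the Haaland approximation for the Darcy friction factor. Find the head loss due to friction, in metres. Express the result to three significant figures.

h_f ≈ 23.1 m

V = 4Q/(πD²) = 4·0.0377/(π·0.186²) = 1.387 m/s
Re = VD/ν = 1.387·0.186/1.02×10^-6 = 2.53×10^5 → turbulent
ε/D = 1.2/186 = 0.00645
Haaland: f = 0.03321
h_f = f(L/D)V²/(2g) = 0.03321·(1320/0.186)·1.387²/(2·9.81) = 23.13 m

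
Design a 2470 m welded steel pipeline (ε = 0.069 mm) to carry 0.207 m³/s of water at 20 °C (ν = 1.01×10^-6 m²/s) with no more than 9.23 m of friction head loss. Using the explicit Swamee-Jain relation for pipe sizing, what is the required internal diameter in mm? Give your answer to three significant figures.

Swamee-Jain (Type III): D = 0.66·[ε^1.25·(LQ²/(gh_f))^4.75 + ν·Q^9.4·(L/(gh_f))^5.2]^0.04
LQ²/(gh_f) = 1.169; L/(gh_f) = 27.28
Term 1 = ε^1.25·(…)^4.75 = 1.32×10^-5; Term 2 = ν·Q^9.4·(…)^5.2 = 1.10×10^-5
D = 0.66·(1.32×10^-5 + 1.10×10^-5)^0.04 = 0.4314 m = 431 mm
Check: V = 1.42 m/s, Re = 6.05×10^5, f = 0.01486, h_f = 8.70 m ≈ 9.23 m ✓

D ≈ 431 mm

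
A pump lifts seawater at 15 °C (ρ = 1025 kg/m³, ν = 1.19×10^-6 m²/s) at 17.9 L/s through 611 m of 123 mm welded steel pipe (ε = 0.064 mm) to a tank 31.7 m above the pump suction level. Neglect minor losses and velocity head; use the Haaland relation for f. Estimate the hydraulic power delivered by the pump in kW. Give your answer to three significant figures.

V = 4Q/(πD²) = 1.506 m/s; Re = 1.56×10^5; ε/D = 5.20×10^-4; f = 0.01918
h_f = f(L/D)V²/2g = 11.02 m
Total head H = z + h_f = 31.7 + 11.02 = 42.72 m
P_hyd = ρgQH = 1025·9.81·0.0179·42.72 = 7.689 kW

P_hyd ≈ 7.69 kW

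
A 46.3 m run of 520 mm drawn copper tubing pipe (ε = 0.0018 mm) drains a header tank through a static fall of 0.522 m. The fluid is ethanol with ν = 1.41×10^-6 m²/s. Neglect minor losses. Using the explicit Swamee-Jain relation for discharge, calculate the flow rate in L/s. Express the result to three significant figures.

Swamee-Jain (Type II): Q = -0.965·√(gD⁵h_f/L)·ln[ε/(3.7D) + √(3.17ν²L/(gD³h_f))]
√(gD⁵h_f/L) = √(9.81·0.520⁵·0.522/46.3) = 0.06485
ε/(3.7D) = 9.36×10^-7; √(3.17ν²L/(gD³h_f)) = 2.01×10^-5
Q = -0.965·0.06485·ln(2.107×10^-5) = 0.6738 m³/s
Check: V = 3.17 m/s, Re = 1.17×10^6, f = 0.01140, h_f = 0.521 m ≈ 0.522 m ✓

Q ≈ 674 L/s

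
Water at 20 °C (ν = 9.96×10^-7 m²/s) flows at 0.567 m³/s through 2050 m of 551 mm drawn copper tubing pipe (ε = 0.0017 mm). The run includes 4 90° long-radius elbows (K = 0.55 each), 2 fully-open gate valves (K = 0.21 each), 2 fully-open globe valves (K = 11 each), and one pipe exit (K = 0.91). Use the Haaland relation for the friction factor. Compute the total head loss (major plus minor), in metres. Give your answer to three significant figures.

V = 4Q/(πD²) = 2.378 m/s; V²/2g = 0.2882 m
Re = 1.32×10^6, ε/D = 3.09×10^-6 → f = 0.01113 (Haaland)
Major: h_f = f(L/D)·V²/2g = 0.01113·3721·0.2882 = 11.94 m
Minor: ΣK = 25.5; h_m = ΣK·V²/2g = 7.358 m
Total H_L = 11.94 + 7.358 = 19.29 m

H_L ≈ 19.3 m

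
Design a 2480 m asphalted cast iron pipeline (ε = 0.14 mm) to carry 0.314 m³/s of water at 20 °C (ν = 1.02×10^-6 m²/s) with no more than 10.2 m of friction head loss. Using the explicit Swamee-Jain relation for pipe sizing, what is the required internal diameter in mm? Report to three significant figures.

D ≈ 507 mm

Swamee-Jain (Type III): D = 0.66·[ε^1.25·(LQ²/(gh_f))^4.75 + ν·Q^9.4·(L/(gh_f))^5.2]^0.04
LQ²/(gh_f) = 2.444; L/(gh_f) = 24.78
Term 1 = ε^1.25·(…)^4.75 = 0.00106; Term 2 = ν·Q^9.4·(…)^5.2 = 3.38×10^-4
D = 0.66·(0.00106 + 3.38×10^-4)^0.04 = 0.5074 m = 507 mm
Check: V = 1.55 m/s, Re = 7.72×10^5, f = 0.01574, h_f = 9.45 m ≈ 10.2 m ✓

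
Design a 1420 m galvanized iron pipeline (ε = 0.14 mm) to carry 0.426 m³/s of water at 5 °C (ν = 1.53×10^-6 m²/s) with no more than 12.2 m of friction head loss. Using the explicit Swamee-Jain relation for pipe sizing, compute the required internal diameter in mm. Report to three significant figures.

Swamee-Jain (Type III): D = 0.66·[ε^1.25·(LQ²/(gh_f))^4.75 + ν·Q^9.4·(L/(gh_f))^5.2]^0.04
LQ²/(gh_f) = 2.153; L/(gh_f) = 11.86
Term 1 = ε^1.25·(…)^4.75 = 5.82×10^-4; Term 2 = ν·Q^9.4·(…)^5.2 = 1.94×10^-4
D = 0.66·(5.82×10^-4 + 1.94×10^-4)^0.04 = 0.4956 m = 496 mm
Check: V = 2.21 m/s, Re = 7.15×10^5, f = 0.01586, h_f = 11.3 m ≈ 12.2 m ✓

D ≈ 496 mm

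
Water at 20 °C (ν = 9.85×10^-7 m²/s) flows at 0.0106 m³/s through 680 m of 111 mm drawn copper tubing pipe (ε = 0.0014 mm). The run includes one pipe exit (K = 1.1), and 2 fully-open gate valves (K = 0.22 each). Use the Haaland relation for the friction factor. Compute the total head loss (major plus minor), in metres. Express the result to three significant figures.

V = 4Q/(πD²) = 1.095 m/s; V²/2g = 0.06116 m
Re = 1.23×10^5, ε/D = 1.26×10^-5 → f = 0.01712 (Haaland)
Major: h_f = f(L/D)·V²/2g = 0.01712·6126·0.06116 = 6.414 m
Minor: ΣK = 1.54; h_m = ΣK·V²/2g = 0.09418 m
Total H_L = 6.414 + 0.09418 = 6.508 m

H_L ≈ 6.51 m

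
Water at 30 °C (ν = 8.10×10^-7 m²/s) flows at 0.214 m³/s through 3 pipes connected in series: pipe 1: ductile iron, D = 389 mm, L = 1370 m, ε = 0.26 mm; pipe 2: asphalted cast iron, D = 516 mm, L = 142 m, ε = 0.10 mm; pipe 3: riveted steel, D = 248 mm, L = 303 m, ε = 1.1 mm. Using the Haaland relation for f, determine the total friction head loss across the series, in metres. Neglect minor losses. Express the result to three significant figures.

Pipe 1: V = 1.801 m/s, Re = 8.65×10^5, ε/D = 6.68×10^-4, f = 0.01829, h_1 = f(L/D)V²/2g = 10.64 m
Pipe 2: V = 1.023 m/s, Re = 6.52×10^5, ε/D = 1.94×10^-4, f = 0.01492, h_2 = f(L/D)V²/2g = 0.2192 m
Pipe 3: V = 4.430 m/s, Re = 1.36×10^6, ε/D = 0.00444, f = 0.02942, h_3 = f(L/D)V²/2g = 35.96 m
Series → Q common, losses add: H = Σh = 46.82 m

H ≈ 46.8 m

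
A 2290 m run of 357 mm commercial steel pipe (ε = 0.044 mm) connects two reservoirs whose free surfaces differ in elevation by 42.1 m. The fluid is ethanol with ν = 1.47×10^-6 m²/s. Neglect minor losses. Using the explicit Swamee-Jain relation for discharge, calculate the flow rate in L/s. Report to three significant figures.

Swamee-Jain (Type II): Q = -0.965·√(gD⁵h_f/L)·ln[ε/(3.7D) + √(3.17ν²L/(gD³h_f))]
√(gD⁵h_f/L) = √(9.81·0.357⁵·42.1/2290) = 0.03234
ε/(3.7D) = 3.33×10^-5; √(3.17ν²L/(gD³h_f)) = 2.89×10^-5
Q = -0.965·0.03234·ln(6.220×10^-5) = 0.3022 m³/s
Check: V = 3.02 m/s, Re = 7.33×10^5, f = 0.01419, h_f = 42.3 m ≈ 42.1 m ✓

Q ≈ 302 L/s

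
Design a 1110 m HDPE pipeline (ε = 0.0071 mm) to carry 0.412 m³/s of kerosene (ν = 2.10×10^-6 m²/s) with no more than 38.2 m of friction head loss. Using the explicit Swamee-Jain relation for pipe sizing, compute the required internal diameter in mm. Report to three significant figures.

D ≈ 353 mm

Swamee-Jain (Type III): D = 0.66·[ε^1.25·(LQ²/(gh_f))^4.75 + ν·Q^9.4·(L/(gh_f))^5.2]^0.04
LQ²/(gh_f) = 0.5028; L/(gh_f) = 2.962
Term 1 = ε^1.25·(…)^4.75 = 1.40×10^-8; Term 2 = ν·Q^9.4·(…)^5.2 = 1.43×10^-7
D = 0.66·(1.40×10^-8 + 1.43×10^-7)^0.04 = 0.3527 m = 353 mm
Check: V = 4.22 m/s, Re = 7.08×10^5, f = 0.01270, h_f = 36.3 m ≈ 38.2 m ✓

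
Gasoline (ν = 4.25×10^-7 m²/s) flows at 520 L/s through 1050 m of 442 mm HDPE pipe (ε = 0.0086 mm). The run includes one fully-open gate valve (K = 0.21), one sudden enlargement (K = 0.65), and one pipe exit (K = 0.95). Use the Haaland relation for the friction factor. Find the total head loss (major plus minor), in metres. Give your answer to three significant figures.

V = 4Q/(πD²) = 3.389 m/s; V²/2g = 0.5854 m
Re = 3.52×10^6, ε/D = 1.95×10^-5 → f = 0.01029 (Haaland)
Major: h_f = f(L/D)·V²/2g = 0.01029·2376·0.5854 = 14.31 m
Minor: ΣK = 1.81; h_m = ΣK·V²/2g = 1.060 m
Total H_L = 14.31 + 1.060 = 15.37 m

H_L ≈ 15.4 m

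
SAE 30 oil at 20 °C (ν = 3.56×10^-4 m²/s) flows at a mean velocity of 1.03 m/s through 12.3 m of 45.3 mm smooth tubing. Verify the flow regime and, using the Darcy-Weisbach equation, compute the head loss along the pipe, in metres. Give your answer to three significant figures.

h_f ≈ 7.17 m

Re = VD/ν = 1.03·0.04530/3.56×10^-4 = 131 → laminar (Re < 2300)
f = 64/Re = 0.4883
h_f = f(L/D)V²/(2g) = 0.4883·(12.3/0.04530)·1.03²/(2·9.81) = 7.169 m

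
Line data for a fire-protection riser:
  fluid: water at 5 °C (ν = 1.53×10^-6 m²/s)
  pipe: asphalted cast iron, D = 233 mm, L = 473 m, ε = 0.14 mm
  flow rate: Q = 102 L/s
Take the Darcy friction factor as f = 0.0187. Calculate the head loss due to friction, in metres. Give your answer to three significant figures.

h_f ≈ 11.1 m

V = 4Q/(πD²) = 4·0.102/(π·0.233²) = 2.392 m/s
h_f = f(L/D)V²/(2g) = 0.01870·(473/0.233)·2.392²/(2·9.81) = 11.07 m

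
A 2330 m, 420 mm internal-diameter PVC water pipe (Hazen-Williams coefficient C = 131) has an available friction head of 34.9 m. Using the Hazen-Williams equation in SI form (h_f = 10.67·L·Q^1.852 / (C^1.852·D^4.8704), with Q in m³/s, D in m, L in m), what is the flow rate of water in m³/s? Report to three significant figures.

Q ≈ 0.386 m³/s

Rearranging: Q = [h_f·C^1.852·D^4.8704 / (10.67·L)]^(1/1.852)
Q = [34.9·131^1.852·0.420^4.8704 / (10.67·2330)]^0.540 = 0.3856 m³/s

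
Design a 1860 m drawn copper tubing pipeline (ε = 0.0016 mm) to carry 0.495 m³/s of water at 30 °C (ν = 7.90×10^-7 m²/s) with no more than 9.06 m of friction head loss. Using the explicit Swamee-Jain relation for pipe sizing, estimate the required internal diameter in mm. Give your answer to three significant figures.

D ≈ 544 mm

Swamee-Jain (Type III): D = 0.66·[ε^1.25·(LQ²/(gh_f))^4.75 + ν·Q^9.4·(L/(gh_f))^5.2]^0.04
LQ²/(gh_f) = 5.128; L/(gh_f) = 20.93
Term 1 = ε^1.25·(…)^4.75 = 1.34×10^-4; Term 2 = ν·Q^9.4·(…)^5.2 = 0.00785
D = 0.66·(1.34×10^-4 + 0.00785)^0.04 = 0.5440 m = 544 mm
Check: V = 2.13 m/s, Re = 1.47×10^6, f = 0.01099, h_f = 8.68 m ≈ 9.06 m ✓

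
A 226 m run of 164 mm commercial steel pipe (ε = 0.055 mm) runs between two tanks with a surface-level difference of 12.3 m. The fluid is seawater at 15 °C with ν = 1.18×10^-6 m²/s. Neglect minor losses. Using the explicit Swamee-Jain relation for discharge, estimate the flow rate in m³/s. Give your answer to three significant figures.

Swamee-Jain (Type II): Q = -0.965·√(gD⁵h_f/L)·ln[ε/(3.7D) + √(3.17ν²L/(gD³h_f))]
√(gD⁵h_f/L) = √(9.81·0.164⁵·12.3/226) = 0.007959
ε/(3.7D) = 9.06×10^-5; √(3.17ν²L/(gD³h_f)) = 4.33×10^-5
Q = -0.965·0.007959·ln(1.339×10^-4) = 0.06849 m³/s
Check: V = 3.24 m/s, Re = 4.51×10^5, f = 0.01676, h_f = 12.4 m ≈ 12.3 m ✓

Q ≈ 0.0685 m³/s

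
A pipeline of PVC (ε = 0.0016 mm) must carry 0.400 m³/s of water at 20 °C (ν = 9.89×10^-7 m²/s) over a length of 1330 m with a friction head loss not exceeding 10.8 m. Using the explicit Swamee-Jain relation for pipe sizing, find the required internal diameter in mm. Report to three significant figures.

Swamee-Jain (Type III): D = 0.66·[ε^1.25·(LQ²/(gh_f))^4.75 + ν·Q^9.4·(L/(gh_f))^5.2]^0.04
LQ²/(gh_f) = 2.009; L/(gh_f) = 12.55
Term 1 = ε^1.25·(…)^4.75 = 1.56×10^-6; Term 2 = ν·Q^9.4·(…)^5.2 = 9.29×10^-5
D = 0.66·(1.56×10^-6 + 9.29×10^-5)^0.04 = 0.4556 m = 456 mm
Check: V = 2.45 m/s, Re = 1.13×10^6, f = 0.01147, h_f = 10.3 m ≈ 10.8 m ✓

D ≈ 456 mm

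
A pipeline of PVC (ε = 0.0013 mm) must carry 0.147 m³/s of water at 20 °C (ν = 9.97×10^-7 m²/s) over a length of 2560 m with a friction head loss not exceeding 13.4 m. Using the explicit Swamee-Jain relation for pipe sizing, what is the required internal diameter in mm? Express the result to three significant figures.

Swamee-Jain (Type III): D = 0.66·[ε^1.25·(LQ²/(gh_f))^4.75 + ν·Q^9.4·(L/(gh_f))^5.2]^0.04
LQ²/(gh_f) = 0.4208; L/(gh_f) = 19.47
Term 1 = ε^1.25·(…)^4.75 = 7.19×10^-10; Term 2 = ν·Q^9.4·(…)^5.2 = 7.53×10^-8
D = 0.66·(7.19×10^-10 + 7.53×10^-8)^0.04 = 0.3426 m = 343 mm
Check: V = 1.59 m/s, Re = 5.48×10^5, f = 0.01294, h_f = 12.5 m ≈ 13.4 m ✓

D ≈ 343 mm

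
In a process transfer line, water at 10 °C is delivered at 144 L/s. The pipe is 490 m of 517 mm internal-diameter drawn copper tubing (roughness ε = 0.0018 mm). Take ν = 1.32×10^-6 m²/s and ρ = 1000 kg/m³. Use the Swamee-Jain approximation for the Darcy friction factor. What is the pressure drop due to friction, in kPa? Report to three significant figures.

V = 4Q/(πD²) = 4·0.144/(π·0.517²) = 0.6859 m/s
Re = VD/ν = 0.6859·0.517/1.32×10^-6 = 2.69×10^5 → turbulent
ε/D = 0.0018/517 = 3.48×10^-6
Swamee-Jain: f = 0.01471
h_f = f(L/D)V²/(2g) = 0.01471·(490/0.517)·0.6859²/(2·9.81) = 0.3344 m
Δp = ρg·h_f = 1000·9.81·0.3344 = 3.281 kPa

Δp ≈ 3.28 kPa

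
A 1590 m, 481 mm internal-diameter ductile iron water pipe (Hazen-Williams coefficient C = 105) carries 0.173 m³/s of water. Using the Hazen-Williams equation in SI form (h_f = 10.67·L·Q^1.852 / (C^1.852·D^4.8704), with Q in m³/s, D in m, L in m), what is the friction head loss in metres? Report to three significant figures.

h_f = 10.67·1590·0.173^1.852 / (105^1.852·0.481^4.8704) = 4.200 m

h_f ≈ 4.20 m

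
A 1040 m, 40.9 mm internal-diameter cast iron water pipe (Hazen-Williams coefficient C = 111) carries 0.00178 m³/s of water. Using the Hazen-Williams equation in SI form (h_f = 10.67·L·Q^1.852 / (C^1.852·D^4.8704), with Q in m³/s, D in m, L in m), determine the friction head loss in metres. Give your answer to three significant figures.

h_f ≈ 84.4 m

h_f = 10.67·1040·0.00178^1.852 / (111^1.852·0.0409^4.8704) = 84.43 m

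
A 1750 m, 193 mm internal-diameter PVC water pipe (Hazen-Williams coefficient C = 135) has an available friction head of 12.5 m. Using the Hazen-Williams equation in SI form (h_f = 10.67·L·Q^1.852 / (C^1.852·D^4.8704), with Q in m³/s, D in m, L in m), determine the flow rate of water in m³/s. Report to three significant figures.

Q ≈ 0.0345 m³/s

Rearranging: Q = [h_f·C^1.852·D^4.8704 / (10.67·L)]^(1/1.852)
Q = [12.5·135^1.852·0.193^4.8704 / (10.67·1750)]^0.540 = 0.03448 m³/s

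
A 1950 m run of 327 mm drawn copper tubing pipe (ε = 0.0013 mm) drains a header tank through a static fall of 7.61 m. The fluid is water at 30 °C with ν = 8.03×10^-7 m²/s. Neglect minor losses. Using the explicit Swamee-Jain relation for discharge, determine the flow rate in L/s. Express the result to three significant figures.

Q ≈ 117 L/s

Swamee-Jain (Type II): Q = -0.965·√(gD⁵h_f/L)·ln[ε/(3.7D) + √(3.17ν²L/(gD³h_f))]
√(gD⁵h_f/L) = √(9.81·0.327⁵·7.61/1950) = 0.01196
ε/(3.7D) = 1.07×10^-6; √(3.17ν²L/(gD³h_f)) = 3.91×10^-5
Q = -0.965·0.01196·ln(4.015×10^-5) = 0.1169 m³/s
Check: V = 1.39 m/s, Re = 5.67×10^5, f = 0.01287, h_f = 7.58 m ≈ 7.61 m ✓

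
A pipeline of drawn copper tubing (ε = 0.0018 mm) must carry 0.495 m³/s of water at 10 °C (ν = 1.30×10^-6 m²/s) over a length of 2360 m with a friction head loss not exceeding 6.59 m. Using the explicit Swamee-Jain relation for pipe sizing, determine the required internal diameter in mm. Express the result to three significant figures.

Swamee-Jain (Type III): D = 0.66·[ε^1.25·(LQ²/(gh_f))^4.75 + ν·Q^9.4·(L/(gh_f))^5.2]^0.04
LQ²/(gh_f) = 8.945; L/(gh_f) = 36.51
Term 1 = ε^1.25·(…)^4.75 = 0.00218; Term 2 = ν·Q^9.4·(…)^5.2 = 0.233
D = 0.66·(0.00218 + 0.233)^0.04 = 0.6229 m = 623 mm
Check: V = 1.62 m/s, Re = 7.78×10^5, f = 0.01217, h_f = 6.20 m ≈ 6.59 m ✓

D ≈ 623 mm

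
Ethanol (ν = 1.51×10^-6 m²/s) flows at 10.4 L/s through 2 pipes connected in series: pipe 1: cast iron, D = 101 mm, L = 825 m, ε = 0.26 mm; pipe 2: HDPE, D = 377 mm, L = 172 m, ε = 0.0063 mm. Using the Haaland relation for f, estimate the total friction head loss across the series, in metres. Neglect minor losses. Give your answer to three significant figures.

H ≈ 18.7 m

Pipe 1: V = 1.298 m/s, Re = 8.68×10^4, ε/D = 0.00257, f = 0.02660, h_1 = f(L/D)V²/2g = 18.66 m
Pipe 2: V = 0.09317 m/s, Re = 2.33×10^4, ε/D = 1.67×10^-5, f = 0.02482, h_2 = f(L/D)V²/2g = 0.005011 m
Series → Q common, losses add: H = Σh = 18.66 m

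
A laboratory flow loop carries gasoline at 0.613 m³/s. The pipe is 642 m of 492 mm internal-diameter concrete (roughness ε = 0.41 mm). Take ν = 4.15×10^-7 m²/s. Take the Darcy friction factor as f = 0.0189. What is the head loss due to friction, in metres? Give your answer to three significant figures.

h_f ≈ 13.1 m

V = 4Q/(πD²) = 4·0.613/(π·0.492²) = 3.224 m/s
h_f = f(L/D)V²/(2g) = 0.01890·(642/0.492)·3.224²/(2·9.81) = 13.07 m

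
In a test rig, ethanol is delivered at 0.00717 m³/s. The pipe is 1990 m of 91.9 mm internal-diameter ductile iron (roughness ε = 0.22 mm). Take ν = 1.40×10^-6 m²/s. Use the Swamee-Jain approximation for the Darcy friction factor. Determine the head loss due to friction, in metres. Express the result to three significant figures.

V = 4Q/(πD²) = 4·0.00717/(π·0.0919²) = 1.081 m/s
Re = VD/ν = 1.081·0.0919/1.40×10^-6 = 7.10×10^4 → turbulent
ε/D = 0.22/91.9 = 0.00239
Swamee-Jain: f = 0.02690
h_f = f(L/D)V²/(2g) = 0.02690·(1990/0.0919)·1.081²/(2·9.81) = 34.69 m

h_f ≈ 34.7 m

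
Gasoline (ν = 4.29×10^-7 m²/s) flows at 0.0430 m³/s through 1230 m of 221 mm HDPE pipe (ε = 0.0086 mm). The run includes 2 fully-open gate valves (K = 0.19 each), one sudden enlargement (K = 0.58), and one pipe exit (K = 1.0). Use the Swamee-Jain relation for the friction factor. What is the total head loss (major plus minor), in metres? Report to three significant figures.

H_L ≈ 4.90 m

V = 4Q/(πD²) = 1.121 m/s; V²/2g = 0.06405 m
Re = 5.77×10^5, ε/D = 3.89×10^-5 → f = 0.01340 (Swamee-Jain)
Major: h_f = f(L/D)·V²/2g = 0.01340·5566·0.06405 = 4.777 m
Minor: ΣK = 1.96; h_m = ΣK·V²/2g = 0.1255 m
Total H_L = 4.777 + 0.1255 = 4.903 m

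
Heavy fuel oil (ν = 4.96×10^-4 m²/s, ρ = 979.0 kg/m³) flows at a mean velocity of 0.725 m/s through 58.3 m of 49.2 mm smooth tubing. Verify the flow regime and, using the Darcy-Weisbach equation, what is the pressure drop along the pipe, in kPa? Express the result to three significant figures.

Re = VD/ν = 0.725·0.04920/4.96×10^-4 = 71.9 → laminar (Re < 2300)
f = 64/Re = 0.8899
h_f = f(L/D)V²/(2g) = 0.8899·(58.3/0.04920)·0.725²/(2·9.81) = 28.25 m
Δp = ρg·h_f = 979.0·9.81·28.25 = 271.3 kPa

Δp ≈ 271 kPa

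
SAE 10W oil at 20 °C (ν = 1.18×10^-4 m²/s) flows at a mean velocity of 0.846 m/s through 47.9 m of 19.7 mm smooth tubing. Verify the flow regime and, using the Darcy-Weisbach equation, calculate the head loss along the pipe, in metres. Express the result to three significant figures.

h_f ≈ 40.2 m

Re = VD/ν = 0.846·0.01970/1.18×10^-4 = 141 → laminar (Re < 2300)
f = 64/Re = 0.4531
h_f = f(L/D)V²/(2g) = 0.4531·(47.9/0.01970)·0.846²/(2·9.81) = 40.19 m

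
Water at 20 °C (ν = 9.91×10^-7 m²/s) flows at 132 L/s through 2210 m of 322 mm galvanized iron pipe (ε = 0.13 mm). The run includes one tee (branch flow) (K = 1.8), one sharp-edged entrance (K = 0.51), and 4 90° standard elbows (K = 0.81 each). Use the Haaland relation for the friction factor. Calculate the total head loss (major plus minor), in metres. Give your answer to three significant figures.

H_L ≈ 16.3 m

V = 4Q/(πD²) = 1.621 m/s; V²/2g = 0.1339 m
Re = 5.27×10^5, ε/D = 4.04×10^-4 → f = 0.01689 (Haaland)
Major: h_f = f(L/D)·V²/2g = 0.01689·6863·0.1339 = 15.52 m
Minor: ΣK = 5.55; h_m = ΣK·V²/2g = 0.7433 m
Total H_L = 15.52 + 0.7433 = 16.27 m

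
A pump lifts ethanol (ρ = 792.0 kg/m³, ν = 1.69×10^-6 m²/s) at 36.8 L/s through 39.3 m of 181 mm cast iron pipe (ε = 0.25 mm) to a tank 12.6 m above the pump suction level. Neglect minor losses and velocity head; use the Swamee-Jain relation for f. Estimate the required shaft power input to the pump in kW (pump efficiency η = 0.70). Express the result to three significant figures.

P_shaft ≈ 5.36 kW

V = 4Q/(πD²) = 1.430 m/s; Re = 1.53×10^5; ε/D = 0.00138; f = 0.02291
h_f = f(L/D)V²/2g = 0.5185 m
Total head H = z + h_f = 12.6 + 0.5185 = 13.12 m
P_hyd = ρgQH = 792.0·9.81·0.0368·13.12 = 3.751 kW
P_shaft = P_hyd/η = 3.751/0.70 = 5.358 kW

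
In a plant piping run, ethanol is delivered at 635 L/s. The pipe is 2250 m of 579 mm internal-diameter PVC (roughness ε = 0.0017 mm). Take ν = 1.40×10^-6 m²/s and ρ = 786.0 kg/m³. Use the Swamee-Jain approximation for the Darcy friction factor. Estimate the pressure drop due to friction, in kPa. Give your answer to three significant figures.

Δp ≈ 104 kPa

V = 4Q/(πD²) = 4·0.635/(π·0.579²) = 2.412 m/s
Re = VD/ν = 2.412·0.579/1.40×10^-6 = 9.97×10^5 → turbulent
ε/D = 0.0017/579 = 2.94×10^-6
Swamee-Jain: f = 0.01169
h_f = f(L/D)V²/(2g) = 0.01169·(2250/0.579)·2.412²/(2·9.81) = 13.46 m
Δp = ρg·h_f = 786.0·9.81·13.46 = 103.8 kPa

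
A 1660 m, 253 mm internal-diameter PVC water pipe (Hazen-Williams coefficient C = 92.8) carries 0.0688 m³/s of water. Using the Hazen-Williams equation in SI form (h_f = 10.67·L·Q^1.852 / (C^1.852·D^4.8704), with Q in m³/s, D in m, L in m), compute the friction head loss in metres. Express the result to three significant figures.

h_f = 10.67·1660·0.0688^1.852 / (92.8^1.852·0.253^4.8704) = 22.84 m

h_f ≈ 22.8 m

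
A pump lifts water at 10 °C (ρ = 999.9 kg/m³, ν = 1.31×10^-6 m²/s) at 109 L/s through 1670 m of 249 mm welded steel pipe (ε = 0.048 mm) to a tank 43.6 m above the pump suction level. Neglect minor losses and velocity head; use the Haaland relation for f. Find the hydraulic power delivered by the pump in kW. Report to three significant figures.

P_hyd ≈ 74.9 kW

V = 4Q/(πD²) = 2.238 m/s; Re = 4.25×10^5; ε/D = 1.93×10^-4; f = 0.01544
h_f = f(L/D)V²/2g = 26.45 m
Total head H = z + h_f = 43.6 + 26.45 = 70.05 m
P_hyd = ρgQH = 999.9·9.81·0.109·70.05 = 74.89 kW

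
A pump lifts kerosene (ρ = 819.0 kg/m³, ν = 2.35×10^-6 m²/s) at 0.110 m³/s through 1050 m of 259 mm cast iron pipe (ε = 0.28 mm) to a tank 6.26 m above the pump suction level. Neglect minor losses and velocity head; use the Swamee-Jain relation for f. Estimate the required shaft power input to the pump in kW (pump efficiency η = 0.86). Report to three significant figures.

V = 4Q/(πD²) = 2.088 m/s; Re = 2.30×10^5; ε/D = 0.00108; f = 0.02134
h_f = f(L/D)V²/2g = 19.22 m
Total head H = z + h_f = 6.26 + 19.22 = 25.48 m
P_hyd = ρgQH = 819.0·9.81·0.110·25.48 = 22.52 kW
P_shaft = P_hyd/η = 22.52/0.86 = 26.19 kW

P_shaft ≈ 26.2 kW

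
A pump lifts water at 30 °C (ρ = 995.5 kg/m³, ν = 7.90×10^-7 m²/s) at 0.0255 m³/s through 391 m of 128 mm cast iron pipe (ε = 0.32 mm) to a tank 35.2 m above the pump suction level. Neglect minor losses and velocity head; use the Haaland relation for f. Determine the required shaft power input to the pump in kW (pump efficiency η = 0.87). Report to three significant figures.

V = 4Q/(πD²) = 1.982 m/s; Re = 3.21×10^5; ε/D = 0.00250; f = 0.02535
h_f = f(L/D)V²/2g = 15.50 m
Total head H = z + h_f = 35.2 + 15.50 = 50.70 m
P_hyd = ρgQH = 995.5·9.81·0.0255·50.70 = 12.63 kW
P_shaft = P_hyd/η = 12.63/0.87 = 14.51 kW

P_shaft ≈ 14.5 kW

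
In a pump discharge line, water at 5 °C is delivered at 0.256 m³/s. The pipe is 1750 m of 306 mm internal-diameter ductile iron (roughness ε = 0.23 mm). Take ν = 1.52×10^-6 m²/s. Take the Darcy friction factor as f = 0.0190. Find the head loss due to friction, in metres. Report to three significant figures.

V = 4Q/(πD²) = 4·0.256/(π·0.306²) = 3.481 m/s
h_f = f(L/D)V²/(2g) = 0.01900·(1750/0.306)·3.481²/(2·9.81) = 67.11 m

h_f ≈ 67.1 m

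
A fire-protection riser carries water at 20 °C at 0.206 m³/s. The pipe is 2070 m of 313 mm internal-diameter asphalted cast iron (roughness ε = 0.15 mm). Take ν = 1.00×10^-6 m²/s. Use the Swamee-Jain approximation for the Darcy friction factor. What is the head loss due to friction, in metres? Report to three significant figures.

V = 4Q/(πD²) = 4·0.206/(π·0.313²) = 2.677 m/s
Re = VD/ν = 2.677·0.313/1.00×10^-6 = 8.38×10^5 → turbulent
ε/D = 0.15/313 = 4.79×10^-4
Swamee-Jain: f = 0.01726
h_f = f(L/D)V²/(2g) = 0.01726·(2070/0.313)·2.677²/(2·9.81) = 41.70 m

h_f ≈ 41.7 m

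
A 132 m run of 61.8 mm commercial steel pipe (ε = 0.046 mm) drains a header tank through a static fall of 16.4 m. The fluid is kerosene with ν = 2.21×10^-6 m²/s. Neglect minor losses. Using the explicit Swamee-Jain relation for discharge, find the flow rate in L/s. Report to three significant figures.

Q ≈ 7.83 L/s

Swamee-Jain (Type II): Q = -0.965·√(gD⁵h_f/L)·ln[ε/(3.7D) + √(3.17ν²L/(gD³h_f))]
√(gD⁵h_f/L) = √(9.81·0.0618⁵·16.4/132) = 0.001048
ε/(3.7D) = 2.01×10^-4; √(3.17ν²L/(gD³h_f)) = 2.32×10^-4
Q = -0.965·0.001048·ln(4.332×10^-4) = 0.007833 m³/s
Check: V = 2.61 m/s, Re = 7.30×10^4, f = 0.02222, h_f = 16.5 m ≈ 16.4 m ✓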